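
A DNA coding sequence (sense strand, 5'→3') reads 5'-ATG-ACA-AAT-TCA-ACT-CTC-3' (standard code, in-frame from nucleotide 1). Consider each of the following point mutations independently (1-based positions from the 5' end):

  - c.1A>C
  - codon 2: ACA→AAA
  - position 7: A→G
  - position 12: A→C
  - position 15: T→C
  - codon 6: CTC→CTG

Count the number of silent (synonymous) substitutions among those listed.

Codon 1: ATG (Met) → CTG (Leu) — missense.
Codon 2: ACA (Thr) → AAA (Lys) — missense.
Codon 3: AAT (Asn) → GAT (Asp) — missense.
Codon 4: TCA (Ser) → TCC (Ser) — synonymous.
Codon 5: ACT (Thr) → ACC (Thr) — synonymous.
Codon 6: CTC (Leu) → CTG (Leu) — synonymous.
Synonymous: 3 of 6.

3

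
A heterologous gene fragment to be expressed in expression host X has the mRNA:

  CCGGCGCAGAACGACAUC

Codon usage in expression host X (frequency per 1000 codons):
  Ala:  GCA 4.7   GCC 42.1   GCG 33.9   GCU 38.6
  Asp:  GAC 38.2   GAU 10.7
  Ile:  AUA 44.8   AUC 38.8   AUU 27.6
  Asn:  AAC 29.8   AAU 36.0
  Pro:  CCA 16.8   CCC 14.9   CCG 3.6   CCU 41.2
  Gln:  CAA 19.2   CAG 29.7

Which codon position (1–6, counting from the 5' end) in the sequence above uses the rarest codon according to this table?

1

Codon 1 CCG (Pro): 3.6 per 1000.
Codon 2 GCG (Ala): 33.9 per 1000.
Codon 3 CAG (Gln): 29.7 per 1000.
Codon 4 AAC (Asn): 29.8 per 1000.
Codon 5 GAC (Asp): 38.2 per 1000.
Codon 6 AUC (Ile): 38.8 per 1000.
Lowest frequency is 3.6 at codon 1.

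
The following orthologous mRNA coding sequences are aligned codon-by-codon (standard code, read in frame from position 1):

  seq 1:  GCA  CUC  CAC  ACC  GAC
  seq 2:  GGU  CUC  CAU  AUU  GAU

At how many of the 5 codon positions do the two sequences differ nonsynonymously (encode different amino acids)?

Codon 1: GCA Ala / GGU Gly — nonsynonymous.
Codon 2: CUC Leu / CUC Leu — identical.
Codon 3: CAC His / CAU His — synonymous.
Codon 4: ACC Thr / AUU Ile — nonsynonymous.
Codon 5: GAC Asp / GAU Asp — synonymous.
Nonsynonymous differences: 2.

2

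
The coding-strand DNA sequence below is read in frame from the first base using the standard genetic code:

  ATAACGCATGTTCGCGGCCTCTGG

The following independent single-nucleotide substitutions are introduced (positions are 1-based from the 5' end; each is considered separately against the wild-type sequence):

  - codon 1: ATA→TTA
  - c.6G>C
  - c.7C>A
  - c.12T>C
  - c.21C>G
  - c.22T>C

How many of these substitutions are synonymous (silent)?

Codon 1: ATA (Ile) → TTA (Leu) — missense.
Codon 2: ACG (Thr) → ACC (Thr) — synonymous.
Codon 3: CAT (His) → AAT (Asn) — missense.
Codon 4: GTT (Val) → GTC (Val) — synonymous.
Codon 7: CTC (Leu) → CTG (Leu) — synonymous.
Codon 8: TGG (Trp) → CGG (Arg) — missense.
Synonymous: 3 of 6.

3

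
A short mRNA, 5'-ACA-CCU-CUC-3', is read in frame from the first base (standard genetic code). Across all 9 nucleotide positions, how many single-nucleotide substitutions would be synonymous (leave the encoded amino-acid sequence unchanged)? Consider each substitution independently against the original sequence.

9

Codon 1 (ACA, Thr): 3 synonymous substitutions.
Codon 2 (CCU, Pro): 3 synonymous substitutions.
Codon 3 (CUC, Leu): 3 synonymous substitutions.
Total: 3 + 3 + 3 = 9.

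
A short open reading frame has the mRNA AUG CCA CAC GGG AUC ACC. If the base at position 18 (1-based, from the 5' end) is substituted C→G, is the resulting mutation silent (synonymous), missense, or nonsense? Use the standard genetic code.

silent

Position 18 falls in codon 6: ACC → Thr.
After the substitution the codon is ACG → Thr.
Both encode Thr, so the change is synonymous.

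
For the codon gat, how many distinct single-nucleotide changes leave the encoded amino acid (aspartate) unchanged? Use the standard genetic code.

1

Position 1: none → 0 synonymous.
Position 2: none → 0 synonymous.
Position 3: GAC → 1 synonymous.
Total: 0 + 0 + 1 = 1.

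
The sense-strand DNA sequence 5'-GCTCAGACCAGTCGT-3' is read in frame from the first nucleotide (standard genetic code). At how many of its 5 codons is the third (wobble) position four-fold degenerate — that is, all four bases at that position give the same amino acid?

Codon 1 GCT (Ala): third position 4-fold.
Codon 2 CAG (Gln): third position 2-fold.
Codon 3 ACC (Thr): third position 4-fold.
Codon 4 AGT (Ser): third position 2-fold.
Codon 5 CGT (Arg): third position 4-fold.
Four-fold degenerate third positions: 3.

3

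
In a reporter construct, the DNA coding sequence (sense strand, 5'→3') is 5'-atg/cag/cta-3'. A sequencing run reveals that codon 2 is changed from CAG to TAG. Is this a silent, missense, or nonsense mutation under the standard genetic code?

nonsense

Position 4 falls in codon 2: CAG → Gln.
After the substitution the codon is TAG → Stop.
The new codon is a stop codon, so this is a nonsense mutation.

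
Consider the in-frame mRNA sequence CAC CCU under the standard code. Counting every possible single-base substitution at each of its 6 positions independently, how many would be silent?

4

Codon 1 (CAC, His): 1 synonymous substitution.
Codon 2 (CCU, Pro): 3 synonymous substitutions.
Total: 1 + 3 = 4.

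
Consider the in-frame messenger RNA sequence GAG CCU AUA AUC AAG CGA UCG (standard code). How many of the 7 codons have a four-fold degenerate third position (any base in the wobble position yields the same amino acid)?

Codon 1 GAG (Glu): third position 2-fold.
Codon 2 CCU (Pro): third position 4-fold.
Codon 3 AUA (Ile): third position 3-fold.
Codon 4 AUC (Ile): third position 3-fold.
Codon 5 AAG (Lys): third position 2-fold.
Codon 6 CGA (Arg): third position 4-fold.
Codon 7 UCG (Ser): third position 4-fold.
Four-fold degenerate third positions: 3.

3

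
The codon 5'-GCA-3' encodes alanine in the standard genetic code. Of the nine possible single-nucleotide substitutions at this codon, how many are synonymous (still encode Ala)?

3

Position 1: none → 0 synonymous.
Position 2: none → 0 synonymous.
Position 3: GCT, GCC, GCG → 3 synonymous.
Total: 0 + 0 + 3 = 3.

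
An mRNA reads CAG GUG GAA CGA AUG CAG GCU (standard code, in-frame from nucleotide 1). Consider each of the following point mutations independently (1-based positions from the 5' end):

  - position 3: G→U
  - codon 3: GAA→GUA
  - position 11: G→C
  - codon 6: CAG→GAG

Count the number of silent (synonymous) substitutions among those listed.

Codon 1: CAG (Gln) → CAU (His) — missense.
Codon 3: GAA (Glu) → GUA (Val) — missense.
Codon 4: CGA (Arg) → CCA (Pro) — missense.
Codon 6: CAG (Gln) → GAG (Glu) — missense.
Synonymous: 0 of 4.

0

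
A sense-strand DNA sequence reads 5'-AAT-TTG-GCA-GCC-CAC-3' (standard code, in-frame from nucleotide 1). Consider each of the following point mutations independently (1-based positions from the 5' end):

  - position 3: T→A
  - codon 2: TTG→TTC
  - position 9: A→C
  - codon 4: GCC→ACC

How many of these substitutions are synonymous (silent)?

Codon 1: AAT (Asn) → AAA (Lys) — missense.
Codon 2: TTG (Leu) → TTC (Phe) — missense.
Codon 3: GCA (Ala) → GCC (Ala) — synonymous.
Codon 4: GCC (Ala) → ACC (Thr) — missense.
Synonymous: 1 of 4.

1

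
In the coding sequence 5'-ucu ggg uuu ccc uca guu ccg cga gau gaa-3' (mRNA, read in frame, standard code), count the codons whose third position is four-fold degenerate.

7

Codon 1 UCU (Ser): third position 4-fold.
Codon 2 GGG (Gly): third position 4-fold.
Codon 3 UUU (Phe): third position 2-fold.
Codon 4 CCC (Pro): third position 4-fold.
Codon 5 UCA (Ser): third position 4-fold.
Codon 6 GUU (Val): third position 4-fold.
Codon 7 CCG (Pro): third position 4-fold.
Codon 8 CGA (Arg): third position 4-fold.
Codon 9 GAU (Asp): third position 2-fold.
Codon 10 GAA (Glu): third position 2-fold.
Four-fold degenerate third positions: 7.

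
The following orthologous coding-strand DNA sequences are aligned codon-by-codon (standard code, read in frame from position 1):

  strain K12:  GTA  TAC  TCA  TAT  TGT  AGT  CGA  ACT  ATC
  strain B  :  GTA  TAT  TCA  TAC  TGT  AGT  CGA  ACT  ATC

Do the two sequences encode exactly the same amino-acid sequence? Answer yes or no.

yes

Codon 1: GTA Val / GTA Val — identical.
Codon 2: TAC Tyr / TAT Tyr — synonymous.
Codon 3: TCA Ser / TCA Ser — identical.
Codon 4: TAT Tyr / TAC Tyr — synonymous.
Codon 5: TGT Cys / TGT Cys — identical.
Codon 6: AGT Ser / AGT Ser — identical.
Codon 7: CGA Arg / CGA Arg — identical.
Codon 8: ACT Thr / ACT Thr — identical.
Codon 9: ATC Ile / ATC Ile — identical.
Nonsynonymous differences: 0 → same protein.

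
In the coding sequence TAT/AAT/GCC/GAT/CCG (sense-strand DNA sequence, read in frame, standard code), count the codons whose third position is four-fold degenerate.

2

Codon 1 TAT (Tyr): third position 2-fold.
Codon 2 AAT (Asn): third position 2-fold.
Codon 3 GCC (Ala): third position 4-fold.
Codon 4 GAT (Asp): third position 2-fold.
Codon 5 CCG (Pro): third position 4-fold.
Four-fold degenerate third positions: 2.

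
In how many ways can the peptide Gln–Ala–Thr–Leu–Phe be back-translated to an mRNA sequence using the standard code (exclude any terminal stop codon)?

Gln: 2 codons.
Ala: 4 codons.
Thr: 4 codons.
Leu: 6 codons.
Phe: 2 codons.
2 × 4 × 4 × 6 × 2 = 384.

384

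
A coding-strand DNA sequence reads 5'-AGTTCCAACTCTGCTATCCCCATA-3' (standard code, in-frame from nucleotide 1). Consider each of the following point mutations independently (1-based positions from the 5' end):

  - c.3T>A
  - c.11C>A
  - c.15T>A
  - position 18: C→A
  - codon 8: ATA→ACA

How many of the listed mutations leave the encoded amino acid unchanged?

2

Codon 1: AGT (Ser) → AGA (Arg) — missense.
Codon 4: TCT (Ser) → TAT (Tyr) — missense.
Codon 5: GCT (Ala) → GCA (Ala) — synonymous.
Codon 6: ATC (Ile) → ATA (Ile) — synonymous.
Codon 8: ATA (Ile) → ACA (Thr) — missense.
Synonymous: 2 of 5.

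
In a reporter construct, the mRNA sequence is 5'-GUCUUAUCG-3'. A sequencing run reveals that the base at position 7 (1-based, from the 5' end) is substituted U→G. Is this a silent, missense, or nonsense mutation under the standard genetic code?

Position 7 falls in codon 3: UCG → Ser.
After the substitution the codon is GCG → Ala.
Ser ≠ Ala, so this is a missense mutation.

missense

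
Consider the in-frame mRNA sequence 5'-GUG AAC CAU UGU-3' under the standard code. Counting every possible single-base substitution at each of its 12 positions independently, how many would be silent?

Codon 1 (GUG, Val): 3 synonymous substitutions.
Codon 2 (AAC, Asn): 1 synonymous substitution.
Codon 3 (CAU, His): 1 synonymous substitution.
Codon 4 (UGU, Cys): 1 synonymous substitution.
Total: 3 + 1 + 1 + 1 = 6.

6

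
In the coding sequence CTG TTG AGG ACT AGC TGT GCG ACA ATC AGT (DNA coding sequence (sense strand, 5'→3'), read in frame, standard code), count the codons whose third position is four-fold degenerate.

4

Codon 1 CTG (Leu): third position 4-fold.
Codon 2 TTG (Leu): third position 2-fold.
Codon 3 AGG (Arg): third position 2-fold.
Codon 4 ACT (Thr): third position 4-fold.
Codon 5 AGC (Ser): third position 2-fold.
Codon 6 TGT (Cys): third position 2-fold.
Codon 7 GCG (Ala): third position 4-fold.
Codon 8 ACA (Thr): third position 4-fold.
Codon 9 ATC (Ile): third position 3-fold.
Codon 10 AGT (Ser): third position 2-fold.
Four-fold degenerate third positions: 4.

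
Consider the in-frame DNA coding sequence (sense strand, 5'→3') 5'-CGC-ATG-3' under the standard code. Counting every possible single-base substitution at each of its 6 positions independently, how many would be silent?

3

Codon 1 (CGC, Arg): 3 synonymous substitutions.
Codon 2 (ATG, Met): 0 synonymous substitutions.
Total: 3 + 0 = 3.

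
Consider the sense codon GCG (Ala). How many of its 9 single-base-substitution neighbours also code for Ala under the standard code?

Position 1: none → 0 synonymous.
Position 2: none → 0 synonymous.
Position 3: GCU, GCC, GCA → 3 synonymous.
Total: 0 + 0 + 3 = 3.

3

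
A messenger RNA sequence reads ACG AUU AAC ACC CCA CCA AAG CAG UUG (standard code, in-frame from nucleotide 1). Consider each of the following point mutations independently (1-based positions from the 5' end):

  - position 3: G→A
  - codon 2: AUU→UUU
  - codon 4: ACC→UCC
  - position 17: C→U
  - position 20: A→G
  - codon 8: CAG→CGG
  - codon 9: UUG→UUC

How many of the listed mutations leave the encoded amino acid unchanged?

Codon 1: ACG (Thr) → ACA (Thr) — synonymous.
Codon 2: AUU (Ile) → UUU (Phe) — missense.
Codon 4: ACC (Thr) → UCC (Ser) — missense.
Codon 6: CCA (Pro) → CUA (Leu) — missense.
Codon 7: AAG (Lys) → AGG (Arg) — missense.
Codon 8: CAG (Gln) → CGG (Arg) — missense.
Codon 9: UUG (Leu) → UUC (Phe) — missense.
Synonymous: 1 of 7.

1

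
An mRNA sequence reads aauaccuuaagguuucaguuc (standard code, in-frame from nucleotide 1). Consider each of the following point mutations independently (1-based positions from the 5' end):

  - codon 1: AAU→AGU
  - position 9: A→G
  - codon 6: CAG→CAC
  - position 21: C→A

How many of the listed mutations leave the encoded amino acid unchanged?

1

Codon 1: AAU (Asn) → AGU (Ser) — missense.
Codon 3: UUA (Leu) → UUG (Leu) — synonymous.
Codon 6: CAG (Gln) → CAC (His) — missense.
Codon 7: UUC (Phe) → UUA (Leu) — missense.
Synonymous: 1 of 4.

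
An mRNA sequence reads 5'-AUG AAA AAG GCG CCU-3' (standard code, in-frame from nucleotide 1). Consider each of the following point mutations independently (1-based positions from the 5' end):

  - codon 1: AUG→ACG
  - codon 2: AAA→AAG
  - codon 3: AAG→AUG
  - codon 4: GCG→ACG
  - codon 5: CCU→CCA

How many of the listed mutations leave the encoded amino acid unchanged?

Codon 1: AUG (Met) → ACG (Thr) — missense.
Codon 2: AAA (Lys) → AAG (Lys) — synonymous.
Codon 3: AAG (Lys) → AUG (Met) — missense.
Codon 4: GCG (Ala) → ACG (Thr) — missense.
Codon 5: CCU (Pro) → CCA (Pro) — synonymous.
Synonymous: 2 of 5.

2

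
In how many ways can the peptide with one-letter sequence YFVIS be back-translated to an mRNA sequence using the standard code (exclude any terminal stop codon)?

288

Tyr: 2 codons.
Phe: 2 codons.
Val: 4 codons.
Ile: 3 codons.
Ser: 6 codons.
2 × 2 × 4 × 3 × 6 = 288.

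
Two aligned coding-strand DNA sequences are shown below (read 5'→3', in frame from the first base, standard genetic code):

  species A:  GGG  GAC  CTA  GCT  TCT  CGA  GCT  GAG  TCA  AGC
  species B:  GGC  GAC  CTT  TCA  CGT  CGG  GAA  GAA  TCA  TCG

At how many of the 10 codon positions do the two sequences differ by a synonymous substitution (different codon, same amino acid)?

5

Codon 1: GGG Gly / GGC Gly — synonymous.
Codon 2: GAC Asp / GAC Asp — identical.
Codon 3: CTA Leu / CTT Leu — synonymous.
Codon 4: GCT Ala / TCA Ser — nonsynonymous.
Codon 5: TCT Ser / CGT Arg — nonsynonymous.
Codon 6: CGA Arg / CGG Arg — synonymous.
Codon 7: GCT Ala / GAA Glu — nonsynonymous.
Codon 8: GAG Glu / GAA Glu — synonymous.
Codon 9: TCA Ser / TCA Ser — identical.
Codon 10: AGC Ser / TCG Ser — synonymous.
Synonymous differences: 5.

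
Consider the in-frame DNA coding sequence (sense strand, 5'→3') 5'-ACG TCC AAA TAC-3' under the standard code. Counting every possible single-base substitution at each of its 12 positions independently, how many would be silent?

8

Codon 1 (ACG, Thr): 3 synonymous substitutions.
Codon 2 (TCC, Ser): 3 synonymous substitutions.
Codon 3 (AAA, Lys): 1 synonymous substitution.
Codon 4 (TAC, Tyr): 1 synonymous substitution.
Total: 3 + 3 + 1 + 1 = 8.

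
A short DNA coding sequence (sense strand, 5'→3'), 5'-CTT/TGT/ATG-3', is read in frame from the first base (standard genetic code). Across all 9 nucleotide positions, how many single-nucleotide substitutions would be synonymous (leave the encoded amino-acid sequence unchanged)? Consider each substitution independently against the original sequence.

4

Codon 1 (CTT, Leu): 3 synonymous substitutions.
Codon 2 (TGT, Cys): 1 synonymous substitution.
Codon 3 (ATG, Met): 0 synonymous substitutions.
Total: 3 + 1 + 0 = 4.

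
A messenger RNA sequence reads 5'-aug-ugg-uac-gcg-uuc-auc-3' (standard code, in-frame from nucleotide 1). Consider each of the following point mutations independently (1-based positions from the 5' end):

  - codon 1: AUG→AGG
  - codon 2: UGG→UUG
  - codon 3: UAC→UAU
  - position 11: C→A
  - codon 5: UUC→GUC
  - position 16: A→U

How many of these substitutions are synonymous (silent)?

1

Codon 1: AUG (Met) → AGG (Arg) — missense.
Codon 2: UGG (Trp) → UUG (Leu) — missense.
Codon 3: UAC (Tyr) → UAU (Tyr) — synonymous.
Codon 4: GCG (Ala) → GAG (Glu) — missense.
Codon 5: UUC (Phe) → GUC (Val) — missense.
Codon 6: AUC (Ile) → UUC (Phe) — missense.
Synonymous: 1 of 6.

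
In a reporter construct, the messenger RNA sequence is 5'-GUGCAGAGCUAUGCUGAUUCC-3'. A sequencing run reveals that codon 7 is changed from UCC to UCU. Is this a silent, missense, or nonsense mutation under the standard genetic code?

silent

Position 21 falls in codon 7: UCC → Ser.
After the substitution the codon is UCU → Ser.
Both encode Ser, so the change is synonymous.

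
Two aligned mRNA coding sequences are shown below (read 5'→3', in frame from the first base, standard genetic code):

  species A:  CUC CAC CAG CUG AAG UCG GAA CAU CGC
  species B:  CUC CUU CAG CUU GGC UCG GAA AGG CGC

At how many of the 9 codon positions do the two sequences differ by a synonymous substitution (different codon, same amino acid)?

Codon 1: CUC Leu / CUC Leu — identical.
Codon 2: CAC His / CUU Leu — nonsynonymous.
Codon 3: CAG Gln / CAG Gln — identical.
Codon 4: CUG Leu / CUU Leu — synonymous.
Codon 5: AAG Lys / GGC Gly — nonsynonymous.
Codon 6: UCG Ser / UCG Ser — identical.
Codon 7: GAA Glu / GAA Glu — identical.
Codon 8: CAU His / AGG Arg — nonsynonymous.
Codon 9: CGC Arg / CGC Arg — identical.
Synonymous differences: 1.

1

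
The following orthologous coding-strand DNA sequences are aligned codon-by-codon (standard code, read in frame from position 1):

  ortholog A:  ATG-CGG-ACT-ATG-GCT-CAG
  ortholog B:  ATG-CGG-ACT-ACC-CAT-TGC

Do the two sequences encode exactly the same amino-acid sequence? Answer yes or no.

no

Codon 1: ATG Met / ATG Met — identical.
Codon 2: CGG Arg / CGG Arg — identical.
Codon 3: ACT Thr / ACT Thr — identical.
Codon 4: ATG Met / ACC Thr — nonsynonymous.
Codon 5: GCT Ala / CAT His — nonsynonymous.
Codon 6: CAG Gln / TGC Cys — nonsynonymous.
Nonsynonymous differences: 3 → different protein.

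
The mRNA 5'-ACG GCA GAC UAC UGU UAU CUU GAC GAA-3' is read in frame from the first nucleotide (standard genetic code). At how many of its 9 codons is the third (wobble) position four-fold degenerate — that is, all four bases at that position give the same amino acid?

Codon 1 ACG (Thr): third position 4-fold.
Codon 2 GCA (Ala): third position 4-fold.
Codon 3 GAC (Asp): third position 2-fold.
Codon 4 UAC (Tyr): third position 2-fold.
Codon 5 UGU (Cys): third position 2-fold.
Codon 6 UAU (Tyr): third position 2-fold.
Codon 7 CUU (Leu): third position 4-fold.
Codon 8 GAC (Asp): third position 2-fold.
Codon 9 GAA (Glu): third position 2-fold.
Four-fold degenerate third positions: 3.

3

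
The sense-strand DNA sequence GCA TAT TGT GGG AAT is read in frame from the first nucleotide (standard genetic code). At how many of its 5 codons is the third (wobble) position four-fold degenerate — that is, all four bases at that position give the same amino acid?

Codon 1 GCA (Ala): third position 4-fold.
Codon 2 TAT (Tyr): third position 2-fold.
Codon 3 TGT (Cys): third position 2-fold.
Codon 4 GGG (Gly): third position 4-fold.
Codon 5 AAT (Asn): third position 2-fold.
Four-fold degenerate third positions: 2.

2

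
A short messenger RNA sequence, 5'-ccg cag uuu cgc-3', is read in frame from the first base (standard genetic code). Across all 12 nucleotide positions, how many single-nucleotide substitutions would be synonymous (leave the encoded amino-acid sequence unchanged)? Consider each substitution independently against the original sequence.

8

Codon 1 (CCG, Pro): 3 synonymous substitutions.
Codon 2 (CAG, Gln): 1 synonymous substitution.
Codon 3 (UUU, Phe): 1 synonymous substitution.
Codon 4 (CGC, Arg): 3 synonymous substitutions.
Total: 3 + 1 + 1 + 3 = 8.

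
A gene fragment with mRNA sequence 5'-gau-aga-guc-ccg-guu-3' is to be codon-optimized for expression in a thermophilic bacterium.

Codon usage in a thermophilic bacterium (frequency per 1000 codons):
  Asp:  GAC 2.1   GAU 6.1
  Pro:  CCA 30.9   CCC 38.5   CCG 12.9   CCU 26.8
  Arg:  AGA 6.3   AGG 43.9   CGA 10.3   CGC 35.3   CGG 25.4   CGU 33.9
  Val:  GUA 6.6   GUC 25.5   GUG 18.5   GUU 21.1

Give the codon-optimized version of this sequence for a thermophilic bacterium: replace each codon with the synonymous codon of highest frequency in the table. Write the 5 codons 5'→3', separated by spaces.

Codon 1 (Asp): best is GAU at 6.1.
Codon 2 (Arg): best is AGG at 43.9.
Codon 3 (Val): best is GUC at 25.5.
Codon 4 (Pro): best is CCC at 38.5.
Codon 5 (Val): best is GUC at 25.5.

GAU AGG GUC CCC GUC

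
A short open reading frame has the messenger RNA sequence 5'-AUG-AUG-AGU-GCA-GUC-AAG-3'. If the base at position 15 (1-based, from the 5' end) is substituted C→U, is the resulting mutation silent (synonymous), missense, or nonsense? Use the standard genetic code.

silent

Position 15 falls in codon 5: GUC → Val.
After the substitution the codon is GUU → Val.
Both encode Val, so the change is synonymous.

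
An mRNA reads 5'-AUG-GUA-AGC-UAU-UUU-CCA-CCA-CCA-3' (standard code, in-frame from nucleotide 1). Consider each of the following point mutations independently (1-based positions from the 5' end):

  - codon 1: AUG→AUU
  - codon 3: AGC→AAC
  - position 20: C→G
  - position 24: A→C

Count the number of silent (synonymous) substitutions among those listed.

1

Codon 1: AUG (Met) → AUU (Ile) — missense.
Codon 3: AGC (Ser) → AAC (Asn) — missense.
Codon 7: CCA (Pro) → CGA (Arg) — missense.
Codon 8: CCA (Pro) → CCC (Pro) — synonymous.
Synonymous: 1 of 4.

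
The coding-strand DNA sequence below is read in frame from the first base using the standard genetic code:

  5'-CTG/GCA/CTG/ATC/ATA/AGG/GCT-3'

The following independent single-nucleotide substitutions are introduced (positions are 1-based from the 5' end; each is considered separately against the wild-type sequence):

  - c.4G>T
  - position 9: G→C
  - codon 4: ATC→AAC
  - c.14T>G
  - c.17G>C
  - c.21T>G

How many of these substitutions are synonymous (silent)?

2

Codon 2: GCA (Ala) → TCA (Ser) — missense.
Codon 3: CTG (Leu) → CTC (Leu) — synonymous.
Codon 4: ATC (Ile) → AAC (Asn) — missense.
Codon 5: ATA (Ile) → AGA (Arg) — missense.
Codon 6: AGG (Arg) → ACG (Thr) — missense.
Codon 7: GCT (Ala) → GCG (Ala) — synonymous.
Synonymous: 2 of 6.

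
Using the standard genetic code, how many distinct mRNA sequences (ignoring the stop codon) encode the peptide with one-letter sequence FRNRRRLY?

62208

Phe: 2 codons.
Arg: 6 codons.
Asn: 2 codons.
Arg: 6 codons.
Arg: 6 codons.
Arg: 6 codons.
Leu: 6 codons.
Tyr: 2 codons.
2 × 6 × 2 × 6 × 6 × 6 × 6 × 2 = 62208.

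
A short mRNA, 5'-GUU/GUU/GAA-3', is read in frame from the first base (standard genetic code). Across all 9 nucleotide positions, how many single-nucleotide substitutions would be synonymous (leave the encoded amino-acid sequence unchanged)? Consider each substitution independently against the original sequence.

7

Codon 1 (GUU, Val): 3 synonymous substitutions.
Codon 2 (GUU, Val): 3 synonymous substitutions.
Codon 3 (GAA, Glu): 1 synonymous substitution.
Total: 3 + 3 + 1 = 7.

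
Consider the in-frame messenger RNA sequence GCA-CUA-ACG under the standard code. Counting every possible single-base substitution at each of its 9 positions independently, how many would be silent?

10

Codon 1 (GCA, Ala): 3 synonymous substitutions.
Codon 2 (CUA, Leu): 4 synonymous substitutions.
Codon 3 (ACG, Thr): 3 synonymous substitutions.
Total: 3 + 4 + 3 = 10.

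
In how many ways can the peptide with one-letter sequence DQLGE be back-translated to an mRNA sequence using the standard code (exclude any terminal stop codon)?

192

Asp: 2 codons.
Gln: 2 codons.
Leu: 6 codons.
Gly: 4 codons.
Glu: 2 codons.
2 × 2 × 6 × 4 × 2 = 192.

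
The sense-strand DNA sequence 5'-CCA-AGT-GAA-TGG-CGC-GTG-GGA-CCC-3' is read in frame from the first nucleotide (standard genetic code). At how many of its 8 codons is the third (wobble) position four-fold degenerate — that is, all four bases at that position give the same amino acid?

5

Codon 1 CCA (Pro): third position 4-fold.
Codon 2 AGT (Ser): third position 2-fold.
Codon 3 GAA (Glu): third position 2-fold.
Codon 4 TGG (Trp): third position 1-fold.
Codon 5 CGC (Arg): third position 4-fold.
Codon 6 GTG (Val): third position 4-fold.
Codon 7 GGA (Gly): third position 4-fold.
Codon 8 CCC (Pro): third position 4-fold.
Four-fold degenerate third positions: 5.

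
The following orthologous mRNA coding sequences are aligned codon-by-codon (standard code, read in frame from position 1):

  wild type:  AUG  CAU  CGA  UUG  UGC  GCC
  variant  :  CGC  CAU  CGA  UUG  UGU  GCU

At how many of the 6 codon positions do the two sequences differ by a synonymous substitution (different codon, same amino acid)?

2

Codon 1: AUG Met / CGC Arg — nonsynonymous.
Codon 2: CAU His / CAU His — identical.
Codon 3: CGA Arg / CGA Arg — identical.
Codon 4: UUG Leu / UUG Leu — identical.
Codon 5: UGC Cys / UGU Cys — synonymous.
Codon 6: GCC Ala / GCU Ala — synonymous.
Synonymous differences: 2.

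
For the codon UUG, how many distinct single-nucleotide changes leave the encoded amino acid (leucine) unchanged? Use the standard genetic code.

Position 1: CUG → 1 synonymous.
Position 2: none → 0 synonymous.
Position 3: UUA → 1 synonymous.
Total: 1 + 0 + 1 = 2.

2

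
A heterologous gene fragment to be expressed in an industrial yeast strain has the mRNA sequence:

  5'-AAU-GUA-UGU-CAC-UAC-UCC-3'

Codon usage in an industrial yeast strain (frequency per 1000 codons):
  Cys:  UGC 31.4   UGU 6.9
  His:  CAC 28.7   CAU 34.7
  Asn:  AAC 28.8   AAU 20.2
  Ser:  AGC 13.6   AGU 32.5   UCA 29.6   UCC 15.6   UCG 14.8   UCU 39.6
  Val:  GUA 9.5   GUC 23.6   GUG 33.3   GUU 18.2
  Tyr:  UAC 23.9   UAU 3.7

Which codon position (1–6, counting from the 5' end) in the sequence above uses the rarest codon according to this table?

3

Codon 1 AAU (Asn): 20.2 per 1000.
Codon 2 GUA (Val): 9.5 per 1000.
Codon 3 UGU (Cys): 6.9 per 1000.
Codon 4 CAC (His): 28.7 per 1000.
Codon 5 UAC (Tyr): 23.9 per 1000.
Codon 6 UCC (Ser): 15.6 per 1000.
Lowest frequency is 6.9 at codon 3.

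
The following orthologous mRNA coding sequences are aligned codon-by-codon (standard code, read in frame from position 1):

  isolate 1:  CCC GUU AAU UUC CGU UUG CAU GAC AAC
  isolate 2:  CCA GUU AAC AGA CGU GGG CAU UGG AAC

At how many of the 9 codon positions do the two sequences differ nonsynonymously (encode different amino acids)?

3

Codon 1: CCC Pro / CCA Pro — synonymous.
Codon 2: GUU Val / GUU Val — identical.
Codon 3: AAU Asn / AAC Asn — synonymous.
Codon 4: UUC Phe / AGA Arg — nonsynonymous.
Codon 5: CGU Arg / CGU Arg — identical.
Codon 6: UUG Leu / GGG Gly — nonsynonymous.
Codon 7: CAU His / CAU His — identical.
Codon 8: GAC Asp / UGG Trp — nonsynonymous.
Codon 9: AAC Asn / AAC Asn — identical.
Nonsynonymous differences: 3.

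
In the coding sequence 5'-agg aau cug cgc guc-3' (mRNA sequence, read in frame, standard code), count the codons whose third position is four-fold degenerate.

3

Codon 1 AGG (Arg): third position 2-fold.
Codon 2 AAU (Asn): third position 2-fold.
Codon 3 CUG (Leu): third position 4-fold.
Codon 4 CGC (Arg): third position 4-fold.
Codon 5 GUC (Val): third position 4-fold.
Four-fold degenerate third positions: 3.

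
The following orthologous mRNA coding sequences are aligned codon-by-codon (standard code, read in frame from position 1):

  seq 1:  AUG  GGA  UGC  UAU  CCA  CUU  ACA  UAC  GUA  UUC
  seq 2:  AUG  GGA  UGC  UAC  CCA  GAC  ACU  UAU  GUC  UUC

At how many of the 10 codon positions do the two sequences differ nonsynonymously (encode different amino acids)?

1

Codon 1: AUG Met / AUG Met — identical.
Codon 2: GGA Gly / GGA Gly — identical.
Codon 3: UGC Cys / UGC Cys — identical.
Codon 4: UAU Tyr / UAC Tyr — synonymous.
Codon 5: CCA Pro / CCA Pro — identical.
Codon 6: CUU Leu / GAC Asp — nonsynonymous.
Codon 7: ACA Thr / ACU Thr — synonymous.
Codon 8: UAC Tyr / UAU Tyr — synonymous.
Codon 9: GUA Val / GUC Val — synonymous.
Codon 10: UUC Phe / UUC Phe — identical.
Nonsynonymous differences: 1.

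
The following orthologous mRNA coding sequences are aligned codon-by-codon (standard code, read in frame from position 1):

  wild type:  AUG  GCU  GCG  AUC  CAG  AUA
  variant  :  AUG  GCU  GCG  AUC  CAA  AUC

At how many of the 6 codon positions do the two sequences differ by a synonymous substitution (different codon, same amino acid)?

Codon 1: AUG Met / AUG Met — identical.
Codon 2: GCU Ala / GCU Ala — identical.
Codon 3: GCG Ala / GCG Ala — identical.
Codon 4: AUC Ile / AUC Ile — identical.
Codon 5: CAG Gln / CAA Gln — synonymous.
Codon 6: AUA Ile / AUC Ile — synonymous.
Synonymous differences: 2.

2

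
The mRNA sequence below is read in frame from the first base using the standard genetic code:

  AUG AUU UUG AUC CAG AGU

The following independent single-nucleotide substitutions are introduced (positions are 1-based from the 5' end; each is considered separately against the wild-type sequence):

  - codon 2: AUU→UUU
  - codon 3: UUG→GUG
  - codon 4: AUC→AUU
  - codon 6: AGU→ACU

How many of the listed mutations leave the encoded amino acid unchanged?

Codon 2: AUU (Ile) → UUU (Phe) — missense.
Codon 3: UUG (Leu) → GUG (Val) — missense.
Codon 4: AUC (Ile) → AUU (Ile) — synonymous.
Codon 6: AGU (Ser) → ACU (Thr) — missense.
Synonymous: 1 of 4.

1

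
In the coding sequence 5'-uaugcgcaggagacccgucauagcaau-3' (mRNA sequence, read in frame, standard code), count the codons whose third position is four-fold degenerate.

3

Codon 1 UAU (Tyr): third position 2-fold.
Codon 2 GCG (Ala): third position 4-fold.
Codon 3 CAG (Gln): third position 2-fold.
Codon 4 GAG (Glu): third position 2-fold.
Codon 5 ACC (Thr): third position 4-fold.
Codon 6 CGU (Arg): third position 4-fold.
Codon 7 CAU (His): third position 2-fold.
Codon 8 AGC (Ser): third position 2-fold.
Codon 9 AAU (Asn): third position 2-fold.
Four-fold degenerate third positions: 3.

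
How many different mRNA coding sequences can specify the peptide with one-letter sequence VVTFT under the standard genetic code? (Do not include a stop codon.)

Val: 4 codons.
Val: 4 codons.
Thr: 4 codons.
Phe: 2 codons.
Thr: 4 codons.
4 × 4 × 4 × 2 × 4 = 512.

512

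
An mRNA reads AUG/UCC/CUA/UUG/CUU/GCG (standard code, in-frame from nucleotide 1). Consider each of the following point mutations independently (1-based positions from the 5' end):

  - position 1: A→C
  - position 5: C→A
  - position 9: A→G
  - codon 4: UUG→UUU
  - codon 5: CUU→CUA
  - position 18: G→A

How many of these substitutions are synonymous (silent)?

Codon 1: AUG (Met) → CUG (Leu) — missense.
Codon 2: UCC (Ser) → UAC (Tyr) — missense.
Codon 3: CUA (Leu) → CUG (Leu) — synonymous.
Codon 4: UUG (Leu) → UUU (Phe) — missense.
Codon 5: CUU (Leu) → CUA (Leu) — synonymous.
Codon 6: GCG (Ala) → GCA (Ala) — synonymous.
Synonymous: 3 of 6.

3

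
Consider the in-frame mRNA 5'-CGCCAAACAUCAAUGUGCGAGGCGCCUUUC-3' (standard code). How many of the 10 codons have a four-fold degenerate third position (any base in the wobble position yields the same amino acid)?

5

Codon 1 CGC (Arg): third position 4-fold.
Codon 2 CAA (Gln): third position 2-fold.
Codon 3 ACA (Thr): third position 4-fold.
Codon 4 UCA (Ser): third position 4-fold.
Codon 5 AUG (Met): third position 1-fold.
Codon 6 UGC (Cys): third position 2-fold.
Codon 7 GAG (Glu): third position 2-fold.
Codon 8 GCG (Ala): third position 4-fold.
Codon 9 CCU (Pro): third position 4-fold.
Codon 10 UUC (Phe): third position 2-fold.
Four-fold degenerate third positions: 5.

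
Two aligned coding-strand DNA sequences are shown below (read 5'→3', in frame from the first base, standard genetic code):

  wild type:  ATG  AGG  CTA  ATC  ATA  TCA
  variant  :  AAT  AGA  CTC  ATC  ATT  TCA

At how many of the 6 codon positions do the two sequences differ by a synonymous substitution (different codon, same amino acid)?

3

Codon 1: ATG Met / AAT Asn — nonsynonymous.
Codon 2: AGG Arg / AGA Arg — synonymous.
Codon 3: CTA Leu / CTC Leu — synonymous.
Codon 4: ATC Ile / ATC Ile — identical.
Codon 5: ATA Ile / ATT Ile — synonymous.
Codon 6: TCA Ser / TCA Ser — identical.
Synonymous differences: 3.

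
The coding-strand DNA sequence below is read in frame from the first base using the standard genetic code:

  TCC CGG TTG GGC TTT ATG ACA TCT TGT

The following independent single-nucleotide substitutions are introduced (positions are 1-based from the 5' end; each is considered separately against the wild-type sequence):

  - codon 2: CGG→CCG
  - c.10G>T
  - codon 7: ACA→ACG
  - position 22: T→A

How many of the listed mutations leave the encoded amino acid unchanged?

Codon 2: CGG (Arg) → CCG (Pro) — missense.
Codon 4: GGC (Gly) → TGC (Cys) — missense.
Codon 7: ACA (Thr) → ACG (Thr) — synonymous.
Codon 8: TCT (Ser) → ACT (Thr) — missense.
Synonymous: 1 of 4.

1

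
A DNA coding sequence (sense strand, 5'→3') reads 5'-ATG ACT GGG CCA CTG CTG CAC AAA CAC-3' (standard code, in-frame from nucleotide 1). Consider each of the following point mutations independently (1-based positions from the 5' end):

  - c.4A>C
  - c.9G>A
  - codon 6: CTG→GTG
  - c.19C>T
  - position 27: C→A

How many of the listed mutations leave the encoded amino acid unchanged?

Codon 2: ACT (Thr) → CCT (Pro) — missense.
Codon 3: GGG (Gly) → GGA (Gly) — synonymous.
Codon 6: CTG (Leu) → GTG (Val) — missense.
Codon 7: CAC (His) → TAC (Tyr) — missense.
Codon 9: CAC (His) → CAA (Gln) — missense.
Synonymous: 1 of 5.

1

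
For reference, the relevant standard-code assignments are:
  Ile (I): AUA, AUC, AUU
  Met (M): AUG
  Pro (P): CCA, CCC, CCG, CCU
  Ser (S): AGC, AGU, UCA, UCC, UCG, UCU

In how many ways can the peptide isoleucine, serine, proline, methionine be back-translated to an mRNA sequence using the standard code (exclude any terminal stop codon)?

Ile: 3 codons.
Ser: 6 codons.
Pro: 4 codons.
Met: 1 codon.
3 × 6 × 4 × 1 = 72.

72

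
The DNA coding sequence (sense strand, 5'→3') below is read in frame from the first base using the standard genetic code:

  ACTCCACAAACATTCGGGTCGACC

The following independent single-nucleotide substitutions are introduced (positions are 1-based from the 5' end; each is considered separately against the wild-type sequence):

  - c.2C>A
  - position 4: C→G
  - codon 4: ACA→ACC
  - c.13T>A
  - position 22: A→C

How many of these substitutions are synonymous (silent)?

Codon 1: ACT (Thr) → AAT (Asn) — missense.
Codon 2: CCA (Pro) → GCA (Ala) — missense.
Codon 4: ACA (Thr) → ACC (Thr) — synonymous.
Codon 5: TTC (Phe) → ATC (Ile) — missense.
Codon 8: ACC (Thr) → CCC (Pro) — missense.
Synonymous: 1 of 5.

1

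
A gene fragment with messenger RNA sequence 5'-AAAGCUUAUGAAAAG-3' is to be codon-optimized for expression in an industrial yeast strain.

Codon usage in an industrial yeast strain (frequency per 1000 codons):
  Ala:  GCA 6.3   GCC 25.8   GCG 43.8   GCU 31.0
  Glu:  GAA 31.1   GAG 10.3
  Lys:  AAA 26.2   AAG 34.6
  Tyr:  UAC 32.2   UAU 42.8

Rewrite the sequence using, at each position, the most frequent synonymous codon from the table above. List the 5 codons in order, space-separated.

AAG GCG UAU GAA AAG

Codon 1 (Lys): best is AAG at 34.6.
Codon 2 (Ala): best is GCG at 43.8.
Codon 3 (Tyr): best is UAU at 42.8.
Codon 4 (Glu): best is GAA at 31.1.
Codon 5 (Lys): best is AAG at 34.6.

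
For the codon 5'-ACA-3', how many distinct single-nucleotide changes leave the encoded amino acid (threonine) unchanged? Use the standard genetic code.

3

Position 1: none → 0 synonymous.
Position 2: none → 0 synonymous.
Position 3: ACU, ACC, ACG → 3 synonymous.
Total: 0 + 0 + 3 = 3.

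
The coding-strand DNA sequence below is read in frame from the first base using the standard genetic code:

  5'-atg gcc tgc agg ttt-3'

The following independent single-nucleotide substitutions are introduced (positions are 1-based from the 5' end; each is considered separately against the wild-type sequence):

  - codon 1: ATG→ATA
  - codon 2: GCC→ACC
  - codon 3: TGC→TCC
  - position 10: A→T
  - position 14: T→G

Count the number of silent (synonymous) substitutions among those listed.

0

Codon 1: ATG (Met) → ATA (Ile) — missense.
Codon 2: GCC (Ala) → ACC (Thr) — missense.
Codon 3: TGC (Cys) → TCC (Ser) — missense.
Codon 4: AGG (Arg) → TGG (Trp) — missense.
Codon 5: TTT (Phe) → TGT (Cys) — missense.
Synonymous: 0 of 5.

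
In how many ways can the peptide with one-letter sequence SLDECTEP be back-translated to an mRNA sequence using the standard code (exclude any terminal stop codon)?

Ser: 6 codons.
Leu: 6 codons.
Asp: 2 codons.
Glu: 2 codons.
Cys: 2 codons.
Thr: 4 codons.
Glu: 2 codons.
Pro: 4 codons.
6 × 6 × 2 × 2 × 2 × 4 × 2 × 4 = 9216.

9216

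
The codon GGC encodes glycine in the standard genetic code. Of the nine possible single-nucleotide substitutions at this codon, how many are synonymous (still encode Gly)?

Position 1: none → 0 synonymous.
Position 2: none → 0 synonymous.
Position 3: GGT, GGA, GGG → 3 synonymous.
Total: 0 + 0 + 3 = 3.

3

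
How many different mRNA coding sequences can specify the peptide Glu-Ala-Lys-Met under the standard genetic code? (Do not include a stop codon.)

16

Glu: 2 codons.
Ala: 4 codons.
Lys: 2 codons.
Met: 1 codon.
2 × 4 × 2 × 1 = 16.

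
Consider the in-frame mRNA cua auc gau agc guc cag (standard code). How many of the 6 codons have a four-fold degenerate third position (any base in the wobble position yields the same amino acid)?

Codon 1 CUA (Leu): third position 4-fold.
Codon 2 AUC (Ile): third position 3-fold.
Codon 3 GAU (Asp): third position 2-fold.
Codon 4 AGC (Ser): third position 2-fold.
Codon 5 GUC (Val): third position 4-fold.
Codon 6 CAG (Gln): third position 2-fold.
Four-fold degenerate third positions: 2.

2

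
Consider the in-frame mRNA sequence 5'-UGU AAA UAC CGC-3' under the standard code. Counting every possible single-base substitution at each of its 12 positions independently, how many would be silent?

6

Codon 1 (UGU, Cys): 1 synonymous substitution.
Codon 2 (AAA, Lys): 1 synonymous substitution.
Codon 3 (UAC, Tyr): 1 synonymous substitution.
Codon 4 (CGC, Arg): 3 synonymous substitutions.
Total: 1 + 1 + 1 + 3 = 6.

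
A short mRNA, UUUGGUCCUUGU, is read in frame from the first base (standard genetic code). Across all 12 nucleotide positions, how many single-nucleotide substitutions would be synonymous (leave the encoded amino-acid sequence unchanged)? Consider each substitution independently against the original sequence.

8

Codon 1 (UUU, Phe): 1 synonymous substitution.
Codon 2 (GGU, Gly): 3 synonymous substitutions.
Codon 3 (CCU, Pro): 3 synonymous substitutions.
Codon 4 (UGU, Cys): 1 synonymous substitution.
Total: 1 + 3 + 3 + 1 = 8.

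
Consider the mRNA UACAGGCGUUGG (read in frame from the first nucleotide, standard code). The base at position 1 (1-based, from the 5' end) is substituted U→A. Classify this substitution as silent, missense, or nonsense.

missense

Position 1 falls in codon 1: UAC → Tyr.
After the substitution the codon is AAC → Asn.
Tyr ≠ Asn, so this is a missense mutation.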